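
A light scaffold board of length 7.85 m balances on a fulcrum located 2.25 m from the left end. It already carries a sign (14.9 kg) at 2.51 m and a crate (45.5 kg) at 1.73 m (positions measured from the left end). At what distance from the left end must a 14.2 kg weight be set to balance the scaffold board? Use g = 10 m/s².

x ≈ 3.64 m from the left end

About the fulcrum (at 2.25 m from the left end):
Sign: 14.9 × 10 = 149 N down at 2.51 m → arm 0.26 m, τ = 149 × 0.26 = 38.74 N·m clockwise.
Crate: 45.5 × 10 = 455 N down at 1.73 m → arm 0.52 m, τ = 455 × 0.52 = 236.6 N·m counterclockwise.
Net moment of existing loads = 197.9 N·m counterclockwise.
The weight weighs 14.2 × 10 = 142 N and must supply an equal clockwise moment, so its lever arm about the fulcrum is 197.9 / 142 = 1.39 m.
That puts it at 2.25 + 1.39 = 3.64 m from the left end.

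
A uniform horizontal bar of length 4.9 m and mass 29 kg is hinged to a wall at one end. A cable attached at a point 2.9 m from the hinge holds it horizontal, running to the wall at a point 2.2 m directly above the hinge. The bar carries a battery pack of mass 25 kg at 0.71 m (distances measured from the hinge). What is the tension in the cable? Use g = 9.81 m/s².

Choose the hinge as the axis so the unknown hinge reaction has zero arm there.
Beam weight: 29 × 9.81 = 284.5 N down at 2.45 m → arm 2.45 m, τ = 284.5 × 2.45 = 697 N·m clockwise.
Battery pack: 25 × 9.81 = 245.2 N down at 0.71 m → arm 0.71 m, τ = 245.2 × 0.71 = 174.1 N·m clockwise.
Total clockwise load moment = 871.1 N·m.
The cable tension T acts at 2.9 m; only its component perpendicular to the bar, T sinθ, produces torque. sinθ = h/√(h²+d²) = 2.2/√(2.2²+2.9²) = 0.6044.
Balancing moments: T × 2.9 × 0.6044 = 871.1, giving T = 871.1 / 1.753 = 497 N.

T ≈ 497 N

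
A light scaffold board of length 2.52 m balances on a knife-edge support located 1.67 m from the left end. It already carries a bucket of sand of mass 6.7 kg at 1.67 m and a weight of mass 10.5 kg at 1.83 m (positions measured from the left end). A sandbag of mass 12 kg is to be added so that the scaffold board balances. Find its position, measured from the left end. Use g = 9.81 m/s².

Sum moments about the knife-edge support (at 1.67 m from the left end) (the support reaction has zero arm there).
Bucket of sand: acts at the knife-edge support, moment arm 0 → no torque.
Weight: 10.5 × 9.81 = 103 N down at 1.83 m → arm 0.16 m, τ = 103 × 0.16 = 16.48 N·m clockwise.
Net moment of existing loads = 16.48 N·m clockwise.
The sandbag weighs 12 × 9.81 = 117.7 N and must supply an equal counterclockwise moment, so its lever arm about the knife-edge support is 16.48 / 117.7 = 0.14 m.
That puts it at 1.67 − 0.14 = 1.53 m from the left end.

x ≈ 1.53 m from the left end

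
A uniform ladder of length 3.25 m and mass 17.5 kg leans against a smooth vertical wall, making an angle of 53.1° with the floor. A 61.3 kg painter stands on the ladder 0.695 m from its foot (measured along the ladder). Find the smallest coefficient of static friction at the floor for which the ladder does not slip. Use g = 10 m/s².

Sum moments about the foot of the ladder (the floor normal and friction both act there and drop out).
Ladder weight 17.5×10 = 175 N acts at 1.625 m along the ladder; its horizontal arm is 1.625·cos53.1° = 0.9757 m → τ = 170.7 N·m clockwise.
Painter: 61.3×10 = 613 N at 0.695 m → arm 0.4173 m → τ = 255.8 N·m clockwise.
Wall normal N acts horizontally at the top; its moment arm is the height L sinθ = 3.25·sin53.1° = 2.599 m, counterclockwise.
For rotational equilibrium, N × 2.599 = 426.5, so N = 164.1 N.
ΣFx = 0 ⇒ f = N_wall = 164.1 N. ΣFy = 0 ⇒ N_floor = 788 N.
μ_min = f / N_floor = 164.1 / 788 = 0.208.

μ_min ≈ 0.208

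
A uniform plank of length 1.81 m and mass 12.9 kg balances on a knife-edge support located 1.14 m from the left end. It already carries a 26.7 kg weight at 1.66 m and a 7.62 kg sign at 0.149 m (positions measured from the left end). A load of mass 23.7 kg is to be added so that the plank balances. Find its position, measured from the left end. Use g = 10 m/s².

Taking torques about the knife-edge support (at 1.14 m from the left end):
Beam weight: 12.9 × 10 = 129 N down at 0.905 m → arm 0.235 m, τ = 129 × 0.235 = 30.31 N·m counterclockwise.
Weight: 26.7 × 10 = 267 N down at 1.66 m → arm 0.52 m, τ = 267 × 0.52 = 138.8 N·m clockwise.
Sign: 7.62 × 10 = 76.2 N down at 0.149 m → arm 0.991 m, τ = 76.2 × 0.991 = 75.51 N·m counterclockwise.
Net moment of existing loads = 32.98 N·m clockwise.
The load weighs 23.7 × 10 = 237 N and must supply an equal counterclockwise moment, so its lever arm about the knife-edge support is 32.98 / 237 = 0.139 m.
That puts it at 1.14 − 0.139 = 1 m from the left end.

x ≈ 1 m from the left end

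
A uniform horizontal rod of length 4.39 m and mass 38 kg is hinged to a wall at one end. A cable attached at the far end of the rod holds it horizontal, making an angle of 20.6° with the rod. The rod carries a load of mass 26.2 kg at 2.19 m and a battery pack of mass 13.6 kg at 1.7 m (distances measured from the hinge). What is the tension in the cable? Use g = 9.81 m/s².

Choose the hinge as the axis so the unknown hinge reaction has zero arm there.
Beam weight: 38 × 9.81 = 372.8 N down at 2.195 m → arm 2.195 m, τ = 372.8 × 2.195 = 818.3 N·m clockwise.
Load: 26.2 × 9.81 = 257 N down at 2.19 m → arm 2.19 m, τ = 257 × 2.19 = 562.8 N·m clockwise.
Battery pack: 13.6 × 9.81 = 133.4 N down at 1.7 m → arm 1.7 m, τ = 133.4 × 1.7 = 226.8 N·m clockwise.
Total clockwise load moment = 1608 N·m.
The cable tension T acts at 4.39 m; only its component perpendicular to the rod, T sinθ, produces torque. sin 20.6° = 0.3518.
For rotational equilibrium, T × 4.39 × 0.3518 = 1608, so T = 1608 / 1.544 = 1040 N.

T ≈ 1040 N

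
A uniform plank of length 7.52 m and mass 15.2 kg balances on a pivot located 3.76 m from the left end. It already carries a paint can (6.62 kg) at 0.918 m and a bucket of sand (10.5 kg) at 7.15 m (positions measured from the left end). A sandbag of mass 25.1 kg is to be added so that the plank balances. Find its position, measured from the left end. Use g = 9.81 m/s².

About the pivot (at 3.76 m from the left end):
Beam weight: acts at the pivot, moment arm 0 → no torque.
Paint can: 6.62 × 9.81 = 64.94 N down at 0.918 m → arm 2.842 m, τ = 64.94 × 2.842 = 184.6 N·m counterclockwise.
Bucket of sand: 10.5 × 9.81 = 103 N down at 7.15 m → arm 3.39 m, τ = 103 × 3.39 = 349.2 N·m clockwise.
Net moment of existing loads = 164.6 N·m clockwise.
The sandbag weighs 25.1 × 9.81 = 246.2 N and must supply an equal counterclockwise moment, so its lever arm about the pivot is 164.6 / 246.2 = 0.669 m.
That puts it at 3.76 − 0.669 = 3.09 m from the left end.

x ≈ 3.09 m from the left end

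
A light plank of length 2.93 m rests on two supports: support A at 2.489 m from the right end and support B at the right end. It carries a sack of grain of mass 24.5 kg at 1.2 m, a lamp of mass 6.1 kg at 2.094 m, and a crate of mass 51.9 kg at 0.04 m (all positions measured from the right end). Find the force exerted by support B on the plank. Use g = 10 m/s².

Sum moments about support A (its reaction then has zero moment arm).
Sack of grain: 24.5 × 10 = 245 N down at 1.2 m → arm 1.289 m, τ = 245 × 1.289 = 315.8 N·m clockwise.
Lamp: 6.1 × 10 = 61 N down at 2.094 m → arm 0.395 m, τ = 61 × 0.395 = 24.1 N·m clockwise.
Crate: 51.9 × 10 = 519 N down at 0.04 m → arm 2.449 m, τ = 519 × 2.449 = 1271 N·m clockwise.
Net load moment about support A = 1611 N·m clockwise.
Reaction R at support B is upward at 0 m, arm 2.489 m → moment R × 2.489 counterclockwise.
Setting net torque to zero: R × 2.489 = 1611 → R = 647 N.

R_B ≈ 647 N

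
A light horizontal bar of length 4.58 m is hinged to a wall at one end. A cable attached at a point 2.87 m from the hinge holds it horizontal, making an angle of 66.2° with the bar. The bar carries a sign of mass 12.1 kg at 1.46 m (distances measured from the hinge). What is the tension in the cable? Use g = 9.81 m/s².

T ≈ 66 N

About the hinge:
Sign: 12.1 × 9.81 = 118.7 N down at 1.46 m → arm 1.46 m, τ = 118.7 × 1.46 = 173.3 N·m clockwise.
Total clockwise load moment = 173.3 N·m.
The cable tension T acts at 2.87 m; only its component perpendicular to the bar, T sinθ, produces torque. sin 66.2° = 0.915.
Setting net torque to zero: T × 2.87 × 0.915 = 173.3 → T = 173.3 / 2.626 = 66 N.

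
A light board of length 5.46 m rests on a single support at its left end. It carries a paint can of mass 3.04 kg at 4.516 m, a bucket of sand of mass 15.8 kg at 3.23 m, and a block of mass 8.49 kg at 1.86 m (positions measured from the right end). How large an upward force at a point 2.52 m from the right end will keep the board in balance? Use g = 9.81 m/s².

F ≈ 229 N

Choose the left end as the axis so the unknown pivot reaction has zero arm there.
Paint can: 3.04 × 9.81 = 29.82 N down at 4.516 m → arm 0.944 m, τ = 29.82 × 0.944 = 28.15 N·m clockwise.
Bucket of sand: 15.8 × 9.81 = 155 N down at 3.23 m → arm 2.23 m, τ = 155 × 2.23 = 345.6 N·m clockwise.
Block: 8.49 × 9.81 = 83.29 N down at 1.86 m → arm 3.6 m, τ = 83.29 × 3.6 = 299.8 N·m clockwise.
Net moment of the loads = 673.5 N·m clockwise.
The upward force F acts at a point 2.52 m from the right end, arm 2.94 m, giving F × 2.94 counterclockwise.
Balancing moments: F × 2.94 = 673.5, giving F = 673.5 / 2.94 = 229 N.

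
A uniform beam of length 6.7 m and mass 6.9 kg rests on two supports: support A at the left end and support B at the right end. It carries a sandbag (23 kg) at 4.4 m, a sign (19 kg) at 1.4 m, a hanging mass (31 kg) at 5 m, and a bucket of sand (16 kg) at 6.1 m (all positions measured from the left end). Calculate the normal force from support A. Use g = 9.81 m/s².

R_A ≈ 350 N

Sum moments about support B (its reaction then has zero moment arm).
Beam weight: 6.9 × 9.81 = 67.69 N down at 3.35 m → arm 3.35 m, τ = 67.69 × 3.35 = 226.8 N·m counterclockwise.
Sandbag: 23 × 9.81 = 225.6 N down at 4.4 m → arm 2.3 m, τ = 225.6 × 2.3 = 518.9 N·m counterclockwise.
Sign: 19 × 9.81 = 186.4 N down at 1.4 m → arm 5.3 m, τ = 186.4 × 5.3 = 987.9 N·m counterclockwise.
Hanging mass: 31 × 9.81 = 304.1 N down at 5 m → arm 1.7 m, τ = 304.1 × 1.7 = 517 N·m counterclockwise.
Bucket of sand: 16 × 9.81 = 157 N down at 6.1 m → arm 0.6 m, τ = 157 × 0.6 = 94.2 N·m counterclockwise.
Net load moment about support B = 2345 N·m counterclockwise.
Reaction R at support A is upward at 0 m, arm 6.7 m → moment R × 6.7 clockwise.
For rotational equilibrium, R × 6.7 = 2345, so R = 350 N.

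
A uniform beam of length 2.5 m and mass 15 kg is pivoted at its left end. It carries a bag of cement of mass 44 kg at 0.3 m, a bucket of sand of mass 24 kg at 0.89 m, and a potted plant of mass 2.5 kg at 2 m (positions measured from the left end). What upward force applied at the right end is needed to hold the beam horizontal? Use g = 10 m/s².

F ≈ 233 N

Choose the left end as the axis so the unknown pivot reaction has zero arm there.
Beam weight: 15 × 10 = 150 N down at 1.25 m → arm 1.25 m, τ = 150 × 1.25 = 187.5 N·m clockwise.
Bag of cement: 44 × 10 = 440 N down at 0.3 m → arm 0.3 m, τ = 440 × 0.3 = 132 N·m clockwise.
Bucket of sand: 24 × 10 = 240 N down at 0.89 m → arm 0.89 m, τ = 240 × 0.89 = 213.6 N·m clockwise.
Potted plant: 2.5 × 10 = 25 N down at 2 m → arm 2 m, τ = 25 × 2 = 50 N·m clockwise.
Net moment of the loads = 583.1 N·m clockwise.
The upward force F acts at the right end, arm 2.5 m, giving F × 2.5 counterclockwise.
Balancing moments: F × 2.5 = 583.1, giving F = 583.1 / 2.5 = 233 N.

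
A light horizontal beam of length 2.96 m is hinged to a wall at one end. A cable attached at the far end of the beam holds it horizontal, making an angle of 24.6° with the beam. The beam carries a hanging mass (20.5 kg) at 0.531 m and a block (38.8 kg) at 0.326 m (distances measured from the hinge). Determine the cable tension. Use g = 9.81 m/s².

Choose the hinge as the axis so the unknown hinge reaction has zero arm there.
Hanging mass: 20.5 × 9.81 = 201.1 N down at 0.531 m → arm 0.531 m, τ = 201.1 × 0.531 = 106.8 N·m clockwise.
Block: 38.8 × 9.81 = 380.6 N down at 0.326 m → arm 0.326 m, τ = 380.6 × 0.326 = 124.1 N·m clockwise.
Total clockwise load moment = 230.9 N·m.
The cable tension T acts at 2.96 m; only its component perpendicular to the beam, T sinθ, produces torque. sin 24.6° = 0.4163.
For rotational equilibrium, T × 2.96 × 0.4163 = 230.9, so T = 230.9 / 1.232 = 187 N.

T ≈ 187 N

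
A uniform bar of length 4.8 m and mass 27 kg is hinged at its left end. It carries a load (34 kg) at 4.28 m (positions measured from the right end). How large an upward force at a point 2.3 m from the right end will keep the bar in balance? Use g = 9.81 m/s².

Sum moments about the left end (the unknown pivot reaction has zero arm there).
Beam weight: 27 × 9.81 = 264.9 N down at 2.4 m → arm 2.4 m, τ = 264.9 × 2.4 = 635.8 N·m clockwise.
Load: 34 × 9.81 = 333.5 N down at 4.28 m → arm 0.52 m, τ = 333.5 × 0.52 = 173.4 N·m clockwise.
Net moment of the loads = 809.2 N·m clockwise.
The upward force F acts at a point 2.3 m from the right end, arm 2.5 m, giving F × 2.5 counterclockwise.
For rotational equilibrium, F × 2.5 = 809.2, so F = 809.2 / 2.5 = 324 N.

F ≈ 324 N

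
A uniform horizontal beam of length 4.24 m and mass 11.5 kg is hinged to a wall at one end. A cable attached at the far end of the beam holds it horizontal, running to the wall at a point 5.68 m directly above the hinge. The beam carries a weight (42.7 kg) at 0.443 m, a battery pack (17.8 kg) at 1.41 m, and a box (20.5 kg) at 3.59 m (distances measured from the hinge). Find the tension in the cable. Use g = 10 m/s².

About the hinge:
Beam weight: 11.5 × 10 = 115 N down at 2.12 m → arm 2.12 m, τ = 115 × 2.12 = 243.8 N·m clockwise.
Weight: 42.7 × 10 = 427 N down at 0.443 m → arm 0.443 m, τ = 427 × 0.443 = 189.2 N·m clockwise.
Battery pack: 17.8 × 10 = 178 N down at 1.41 m → arm 1.41 m, τ = 178 × 1.41 = 251 N·m clockwise.
Box: 20.5 × 10 = 205 N down at 3.59 m → arm 3.59 m, τ = 205 × 3.59 = 735.9 N·m clockwise.
Total clockwise load moment = 1420 N·m.
The cable tension T acts at 4.24 m; only its component perpendicular to the beam, T sinθ, produces torque. sinθ = h/√(h²+d²) = 5.68/√(5.68²+4.24²) = 0.8014.
Στ = 0 ⇒ T × 4.24 × 0.8014 = 1420 ⇒ T = 1420 / 3.398 = 418 N.

T ≈ 418 N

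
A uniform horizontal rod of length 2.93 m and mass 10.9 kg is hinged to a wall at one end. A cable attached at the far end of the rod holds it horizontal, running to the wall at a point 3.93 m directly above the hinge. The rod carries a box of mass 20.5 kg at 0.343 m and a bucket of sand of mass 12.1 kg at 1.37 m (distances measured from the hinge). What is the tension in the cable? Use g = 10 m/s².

T ≈ 168 N

Taking torques about the hinge:
Beam weight: 10.9 × 10 = 109 N down at 1.465 m → arm 1.465 m, τ = 109 × 1.465 = 159.7 N·m clockwise.
Box: 20.5 × 10 = 205 N down at 0.343 m → arm 0.343 m, τ = 205 × 0.343 = 70.32 N·m clockwise.
Bucket of sand: 12.1 × 10 = 121 N down at 1.37 m → arm 1.37 m, τ = 121 × 1.37 = 165.8 N·m clockwise.
Total clockwise load moment = 395.8 N·m.
The cable tension T acts at 2.93 m; only its component perpendicular to the rod, T sinθ, produces torque. sinθ = h/√(h²+d²) = 3.93/√(3.93²+2.93²) = 0.8017.
Στ = 0 ⇒ T × 2.93 × 0.8017 = 395.8 ⇒ T = 395.8 / 2.349 = 168 N.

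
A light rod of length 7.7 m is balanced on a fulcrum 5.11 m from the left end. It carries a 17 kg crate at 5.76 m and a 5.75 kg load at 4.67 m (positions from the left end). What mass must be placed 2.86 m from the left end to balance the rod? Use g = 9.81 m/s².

Choose the fulcrum (at 5.11 m from the left end) as the axis so the support reaction has zero arm there.
Crate: 17 × 9.81 = 166.8 N down at 5.76 m → arm 0.65 m, τ = 166.8 × 0.65 = 108.4 N·m clockwise.
Load: 5.75 × 9.81 = 56.41 N down at 4.67 m → arm 0.44 m, τ = 56.41 × 0.44 = 24.82 N·m counterclockwise.
Net moment of known loads = 83.58 N·m clockwise.
An unknown mass m at 2.86 m has arm 2.25 m; its moment is m·g·2.25 counterclockwise.
Setting net torque to zero: m × 9.81 × 2.25 = 83.58 → m = 83.58 / (9.81 × 2.25) = 3.79 kg.

m ≈ 3.79 kg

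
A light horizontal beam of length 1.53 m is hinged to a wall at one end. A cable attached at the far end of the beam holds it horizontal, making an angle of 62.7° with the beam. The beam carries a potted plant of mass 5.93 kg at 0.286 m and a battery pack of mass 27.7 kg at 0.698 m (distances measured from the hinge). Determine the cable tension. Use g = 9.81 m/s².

T ≈ 152 N

Taking torques about the hinge:
Potted plant: 5.93 × 9.81 = 58.17 N down at 0.286 m → arm 0.286 m, τ = 58.17 × 0.286 = 16.64 N·m clockwise.
Battery pack: 27.7 × 9.81 = 271.7 N down at 0.698 m → arm 0.698 m, τ = 271.7 × 0.698 = 189.6 N·m clockwise.
Total clockwise load moment = 206.2 N·m.
The cable tension T acts at 1.53 m; only its component perpendicular to the beam, T sinθ, produces torque. sin 62.7° = 0.8886.
Setting net torque to zero: T × 1.53 × 0.8886 = 206.2 → T = 206.2 / 1.36 = 152 N.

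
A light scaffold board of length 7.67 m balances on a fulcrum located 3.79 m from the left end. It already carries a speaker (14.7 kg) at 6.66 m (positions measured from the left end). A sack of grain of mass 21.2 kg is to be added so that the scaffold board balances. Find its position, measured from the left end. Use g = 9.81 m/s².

x ≈ 1.8 m from the left end

Sum moments about the fulcrum (at 3.79 m from the left end) (the support reaction has zero arm there).
Speaker: 14.7 × 9.81 = 144.2 N down at 6.66 m → arm 2.87 m, τ = 144.2 × 2.87 = 413.9 N·m clockwise.
Net moment of existing loads = 413.9 N·m clockwise.
The sack of grain weighs 21.2 × 9.81 = 208 N and must supply an equal counterclockwise moment, so its lever arm about the fulcrum is 413.9 / 208 = 1.99 m.
That puts it at 3.79 − 1.99 = 1.8 m from the left end.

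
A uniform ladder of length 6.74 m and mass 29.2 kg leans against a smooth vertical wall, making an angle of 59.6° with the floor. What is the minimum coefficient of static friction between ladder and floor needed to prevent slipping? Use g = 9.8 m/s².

μ_min ≈ 0.293

Choose the foot of the ladder as the axis so the floor normal and friction both act there and drop out.
Ladder weight 29.2×9.8 = 286.2 N acts at 3.37 m along the ladder; its horizontal arm is 3.37·cos59.6° = 1.705 m → τ = 488 N·m clockwise.
Wall normal N acts horizontally at the top; its moment arm is the height L sinθ = 6.74·sin59.6° = 5.813 m, counterclockwise.
For rotational equilibrium, N × 5.813 = 488, so N = 83.95 N.
ΣFx = 0 ⇒ f = N_wall = 83.95 N. ΣFy = 0 ⇒ N_floor = 286.2 N.
μ_min = f / N_floor = 83.95 / 286.2 = 0.293.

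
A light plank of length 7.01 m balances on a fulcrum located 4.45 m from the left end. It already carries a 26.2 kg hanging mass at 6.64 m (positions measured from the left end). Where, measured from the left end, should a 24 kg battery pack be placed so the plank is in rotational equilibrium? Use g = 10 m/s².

About the fulcrum (at 4.45 m from the left end):
Hanging mass: 26.2 × 10 = 262 N down at 6.64 m → arm 2.19 m, τ = 262 × 2.19 = 573.8 N·m clockwise.
Net moment of existing loads = 573.8 N·m clockwise.
The battery pack weighs 24 × 10 = 240 N and must supply an equal counterclockwise moment, so its lever arm about the fulcrum is 573.8 / 240 = 2.39 m.
That puts it at 4.45 − 2.39 = 2.06 m from the left end.

x ≈ 2.06 m from the left end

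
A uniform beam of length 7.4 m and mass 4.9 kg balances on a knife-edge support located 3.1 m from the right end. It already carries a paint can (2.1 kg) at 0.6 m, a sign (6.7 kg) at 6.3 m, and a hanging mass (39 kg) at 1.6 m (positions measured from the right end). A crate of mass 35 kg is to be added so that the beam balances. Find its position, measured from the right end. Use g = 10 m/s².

Taking torques about the knife-edge support (at 3.1 m from the right end):
Beam weight: 4.9 × 10 = 49 N down at 3.7 m → arm 0.6 m, τ = 49 × 0.6 = 29.4 N·m counterclockwise.
Paint can: 2.1 × 10 = 21 N down at 0.6 m → arm 2.5 m, τ = 21 × 2.5 = 52.5 N·m clockwise.
Sign: 6.7 × 10 = 67 N down at 6.3 m → arm 3.2 m, τ = 67 × 3.2 = 214.4 N·m counterclockwise.
Hanging mass: 39 × 10 = 390 N down at 1.6 m → arm 1.5 m, τ = 390 × 1.5 = 585 N·m clockwise.
Net moment of existing loads = 393.7 N·m clockwise.
The crate weighs 35 × 10 = 350 N and must supply an equal counterclockwise moment, so its lever arm about the knife-edge support is 393.7 / 350 = 1.12 m.
That puts it at 3.1 + 1.12 = 4.22 m from the right end.

x ≈ 4.22 m from the right end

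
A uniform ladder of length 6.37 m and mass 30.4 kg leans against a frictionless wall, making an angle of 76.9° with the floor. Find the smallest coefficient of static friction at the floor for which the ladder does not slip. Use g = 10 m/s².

μ_min ≈ 0.116

Take moments about the foot of the ladder.
Ladder weight 30.4×10 = 304 N acts at 3.185 m along the ladder; its horizontal arm is 3.185·cos76.9° = 0.7219 m → τ = 219.5 N·m clockwise.
Wall normal N acts horizontally at the top; its moment arm is the height L sinθ = 6.37·sin76.9° = 6.204 m, counterclockwise.
Setting net torque to zero: N × 6.204 = 219.5 → N = 35.38 N.
ΣFx = 0 ⇒ f = N_wall = 35.38 N. ΣFy = 0 ⇒ N_floor = 304 N.
μ_min = f / N_floor = 35.38 / 304 = 0.116.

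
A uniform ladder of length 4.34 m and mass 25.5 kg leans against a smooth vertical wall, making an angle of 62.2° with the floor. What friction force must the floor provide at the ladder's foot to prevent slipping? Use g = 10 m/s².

Take moments about the foot of the ladder.
Ladder weight 25.5×10 = 255 N acts at 2.17 m along the ladder; its horizontal arm is 2.17·cos62.2° = 1.012 m → τ = 258.1 N·m clockwise.
Wall normal N acts horizontally at the top; its moment arm is the height L sinθ = 4.34·sin62.2° = 3.839 m, counterclockwise.
For rotational equilibrium, N × 3.839 = 258.1, so N = 67.2 N.
ΣFx = 0: friction at the foot balances the wall's push, so f = N_wall = 67.2 N.

f ≈ 67.2 N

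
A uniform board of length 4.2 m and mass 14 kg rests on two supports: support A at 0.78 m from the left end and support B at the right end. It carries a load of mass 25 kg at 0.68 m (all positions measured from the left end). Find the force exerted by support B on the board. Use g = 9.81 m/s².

R_B ≈ 45.8 N

Taking torques about support A:
Beam weight: 14 × 9.81 = 137.3 N down at 2.1 m → arm 1.32 m, τ = 137.3 × 1.32 = 181.2 N·m clockwise.
Load: 25 × 9.81 = 245.2 N down at 0.68 m → arm 0.1 m, τ = 245.2 × 0.1 = 24.52 N·m counterclockwise.
Net load moment about support A = 156.7 N·m clockwise.
Reaction R at support B is upward at 4.2 m, arm 3.42 m → moment R × 3.42 counterclockwise.
Στ = 0 ⇒ R × 3.42 = 156.7 ⇒ R = 45.8 N.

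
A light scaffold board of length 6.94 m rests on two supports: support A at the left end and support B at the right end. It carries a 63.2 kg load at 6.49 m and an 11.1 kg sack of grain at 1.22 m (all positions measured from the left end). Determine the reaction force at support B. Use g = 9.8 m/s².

Choose support A as the axis so its reaction then has zero moment arm.
Load: 63.2 × 9.8 = 619.4 N down at 6.49 m → arm 6.49 m, τ = 619.4 × 6.49 = 4020 N·m clockwise.
Sack of grain: 11.1 × 9.8 = 108.8 N down at 1.22 m → arm 1.22 m, τ = 108.8 × 1.22 = 132.7 N·m clockwise.
Net load moment about support A = 4153 N·m clockwise.
Reaction R at support B is upward at 6.94 m, arm 6.94 m → moment R × 6.94 counterclockwise.
For rotational equilibrium, R × 6.94 = 4153, so R = 598 N.

R_B ≈ 598 N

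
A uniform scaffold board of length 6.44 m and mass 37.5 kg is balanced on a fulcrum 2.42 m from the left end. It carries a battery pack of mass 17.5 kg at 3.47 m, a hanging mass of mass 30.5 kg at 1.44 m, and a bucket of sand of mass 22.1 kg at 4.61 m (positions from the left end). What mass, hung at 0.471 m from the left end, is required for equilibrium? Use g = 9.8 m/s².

Choose the fulcrum (at 2.42 m from the left end) as the axis so the support reaction has zero arm there.
Beam weight: 37.5 × 9.8 = 367.5 N down at 3.22 m → arm 0.8 m, τ = 367.5 × 0.8 = 294 N·m clockwise.
Battery pack: 17.5 × 9.8 = 171.5 N down at 3.47 m → arm 1.05 m, τ = 171.5 × 1.05 = 180.1 N·m clockwise.
Hanging mass: 30.5 × 9.8 = 298.9 N down at 1.44 m → arm 0.98 m, τ = 298.9 × 0.98 = 292.9 N·m counterclockwise.
Bucket of sand: 22.1 × 9.8 = 216.6 N down at 4.61 m → arm 2.19 m, τ = 216.6 × 2.19 = 474.4 N·m clockwise.
Net moment of known loads = 655.6 N·m clockwise.
An unknown mass m at 0.471 m has arm 1.949 m; its moment is m·g·1.949 counterclockwise.
Setting net torque to zero: m × 9.8 × 1.949 = 655.6 → m = 655.6 / (9.8 × 1.949) = 34.3 kg.

m ≈ 34.3 kg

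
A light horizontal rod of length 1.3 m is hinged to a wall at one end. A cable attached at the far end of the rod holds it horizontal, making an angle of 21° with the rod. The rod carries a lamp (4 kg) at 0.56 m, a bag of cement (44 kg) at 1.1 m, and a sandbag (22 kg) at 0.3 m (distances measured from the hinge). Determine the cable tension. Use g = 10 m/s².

T ≈ 1230 N

About the hinge:
Lamp: 4 × 10 = 40 N down at 0.56 m → arm 0.56 m, τ = 40 × 0.56 = 22.4 N·m clockwise.
Bag of cement: 44 × 10 = 440 N down at 1.1 m → arm 1.1 m, τ = 440 × 1.1 = 484 N·m clockwise.
Sandbag: 22 × 10 = 220 N down at 0.3 m → arm 0.3 m, τ = 220 × 0.3 = 66 N·m clockwise.
Total clockwise load moment = 572.4 N·m.
The cable tension T acts at 1.3 m; only its component perpendicular to the rod, T sinθ, produces torque. sin 21° = 0.3584.
Στ = 0 ⇒ T × 1.3 × 0.3584 = 572.4 ⇒ T = 572.4 / 0.4659 = 1230 N.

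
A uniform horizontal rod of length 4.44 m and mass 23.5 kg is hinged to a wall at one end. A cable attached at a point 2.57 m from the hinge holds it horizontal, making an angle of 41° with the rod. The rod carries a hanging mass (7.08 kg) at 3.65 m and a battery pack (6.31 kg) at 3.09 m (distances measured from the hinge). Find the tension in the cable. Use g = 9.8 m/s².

T ≈ 567 N

Choose the hinge as the axis so the unknown hinge reaction has zero arm there.
Beam weight: 23.5 × 9.8 = 230.3 N down at 2.22 m → arm 2.22 m, τ = 230.3 × 2.22 = 511.3 N·m clockwise.
Hanging mass: 7.08 × 9.8 = 69.38 N down at 3.65 m → arm 3.65 m, τ = 69.38 × 3.65 = 253.2 N·m clockwise.
Battery pack: 6.31 × 9.8 = 61.84 N down at 3.09 m → arm 3.09 m, τ = 61.84 × 3.09 = 191.1 N·m clockwise.
Total clockwise load moment = 955.6 N·m.
The cable tension T acts at 2.57 m; only its component perpendicular to the rod, T sinθ, produces torque. sin 41° = 0.6561.
Στ = 0 ⇒ T × 2.57 × 0.6561 = 955.6 ⇒ T = 955.6 / 1.686 = 567 N.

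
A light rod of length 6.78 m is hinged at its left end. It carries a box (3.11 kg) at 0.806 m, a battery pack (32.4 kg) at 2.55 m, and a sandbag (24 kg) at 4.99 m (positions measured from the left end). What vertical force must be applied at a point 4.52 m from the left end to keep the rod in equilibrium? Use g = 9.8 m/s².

F ≈ 444 N

Take moments about the left end.
Box: 3.11 × 9.8 = 30.48 N down at 0.806 m → arm 0.806 m, τ = 30.48 × 0.806 = 24.57 N·m clockwise.
Battery pack: 32.4 × 9.8 = 317.5 N down at 2.55 m → arm 2.55 m, τ = 317.5 × 2.55 = 809.6 N·m clockwise.
Sandbag: 24 × 9.8 = 235.2 N down at 4.99 m → arm 4.99 m, τ = 235.2 × 4.99 = 1174 N·m clockwise.
Net moment of the loads = 2008 N·m clockwise.
The upward force F acts at a point 4.52 m from the left end, arm 4.52 m, giving F × 4.52 counterclockwise.
For rotational equilibrium, F × 4.52 = 2008, so F = 2008 / 4.52 = 444 N.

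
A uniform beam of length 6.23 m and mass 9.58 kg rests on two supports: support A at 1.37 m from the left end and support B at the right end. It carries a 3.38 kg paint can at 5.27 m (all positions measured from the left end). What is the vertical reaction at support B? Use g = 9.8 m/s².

About support A:
Beam weight: 9.58 × 9.8 = 93.88 N down at 3.115 m → arm 1.745 m, τ = 93.88 × 1.745 = 163.8 N·m clockwise.
Paint can: 3.38 × 9.8 = 33.12 N down at 5.27 m → arm 3.9 m, τ = 33.12 × 3.9 = 129.2 N·m clockwise.
Net load moment about support A = 293 N·m clockwise.
Reaction R at support B is upward at 6.23 m, arm 4.86 m → moment R × 4.86 counterclockwise.
Balancing moments: R × 4.86 = 293, giving R = 60.3 N.

R_B ≈ 60.3 N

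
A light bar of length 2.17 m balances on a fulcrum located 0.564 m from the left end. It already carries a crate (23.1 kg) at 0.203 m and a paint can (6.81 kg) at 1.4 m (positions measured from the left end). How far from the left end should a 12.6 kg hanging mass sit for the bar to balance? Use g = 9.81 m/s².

About the fulcrum (at 0.564 m from the left end):
Crate: 23.1 × 9.81 = 226.6 N down at 0.203 m → arm 0.361 m, τ = 226.6 × 0.361 = 81.8 N·m counterclockwise.
Paint can: 6.81 × 9.81 = 66.81 N down at 1.4 m → arm 0.836 m, τ = 66.81 × 0.836 = 55.85 N·m clockwise.
Net moment of existing loads = 25.95 N·m counterclockwise.
The hanging mass weighs 12.6 × 9.81 = 123.6 N and must supply an equal clockwise moment, so its lever arm about the fulcrum is 25.95 / 123.6 = 0.21 m.
That puts it at 0.564 + 0.21 = 0.774 m from the left end.

x ≈ 0.774 m from the left end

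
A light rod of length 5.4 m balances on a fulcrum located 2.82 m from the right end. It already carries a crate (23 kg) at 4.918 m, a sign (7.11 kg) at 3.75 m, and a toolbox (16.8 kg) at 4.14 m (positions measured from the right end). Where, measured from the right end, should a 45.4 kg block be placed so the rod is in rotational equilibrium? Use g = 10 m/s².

x ≈ 1.12 m from the right end

Choose the fulcrum (at 2.82 m from the right end) as the axis so the support reaction has zero arm there.
Crate: 23 × 10 = 230 N down at 4.918 m → arm 2.098 m, τ = 230 × 2.098 = 482.5 N·m counterclockwise.
Sign: 7.11 × 10 = 71.1 N down at 3.75 m → arm 0.93 m, τ = 71.1 × 0.93 = 66.12 N·m counterclockwise.
Toolbox: 16.8 × 10 = 168 N down at 4.14 m → arm 1.32 m, τ = 168 × 1.32 = 221.8 N·m counterclockwise.
Net moment of existing loads = 770.4 N·m counterclockwise.
The block weighs 45.4 × 10 = 454 N and must supply an equal clockwise moment, so its lever arm about the fulcrum is 770.4 / 454 = 1.7 m.
That puts it at 2.82 − 1.7 = 1.12 m from the right end.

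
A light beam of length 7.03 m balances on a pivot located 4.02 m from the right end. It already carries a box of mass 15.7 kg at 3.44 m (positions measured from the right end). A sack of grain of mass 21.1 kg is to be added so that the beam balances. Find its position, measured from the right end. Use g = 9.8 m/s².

Taking torques about the pivot (at 4.02 m from the right end):
Box: 15.7 × 9.8 = 153.9 N down at 3.44 m → arm 0.58 m, τ = 153.9 × 0.58 = 89.26 N·m clockwise.
Net moment of existing loads = 89.26 N·m clockwise.
The sack of grain weighs 21.1 × 9.8 = 206.8 N and must supply an equal counterclockwise moment, so its lever arm about the pivot is 89.26 / 206.8 = 0.432 m.
That puts it at 4.02 + 0.432 = 4.45 m from the right end.

x ≈ 4.45 m from the right end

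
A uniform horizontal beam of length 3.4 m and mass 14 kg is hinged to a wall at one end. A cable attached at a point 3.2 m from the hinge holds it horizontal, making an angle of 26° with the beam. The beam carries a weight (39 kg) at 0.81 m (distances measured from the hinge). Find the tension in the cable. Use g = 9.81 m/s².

Take moments about the hinge.
Beam weight: 14 × 9.81 = 137.3 N down at 1.7 m → arm 1.7 m, τ = 137.3 × 1.7 = 233.4 N·m clockwise.
Weight: 39 × 9.81 = 382.6 N down at 0.81 m → arm 0.81 m, τ = 382.6 × 0.81 = 309.9 N·m clockwise.
Total clockwise load moment = 543.3 N·m.
The cable tension T acts at 3.2 m; only its component perpendicular to the beam, T sinθ, produces torque. sin 26° = 0.4384.
Στ = 0 ⇒ T × 3.2 × 0.4384 = 543.3 ⇒ T = 543.3 / 1.403 = 387 N.

T ≈ 387 N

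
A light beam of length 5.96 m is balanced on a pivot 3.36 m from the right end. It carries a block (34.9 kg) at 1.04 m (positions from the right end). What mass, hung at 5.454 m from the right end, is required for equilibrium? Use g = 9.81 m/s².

Take moments about the pivot (at 3.36 m from the right end).
Block: 34.9 × 9.81 = 342.4 N down at 1.04 m → arm 2.32 m, τ = 342.4 × 2.32 = 794.4 N·m clockwise.
Net moment of known loads = 794.4 N·m clockwise.
An unknown mass m at 5.454 m has arm 2.094 m; its moment is m·g·2.094 counterclockwise.
Balancing moments: m × 9.81 × 2.094 = 794.4, giving m = 794.4 / (9.81 × 2.094) = 38.7 kg.

m ≈ 38.7 kg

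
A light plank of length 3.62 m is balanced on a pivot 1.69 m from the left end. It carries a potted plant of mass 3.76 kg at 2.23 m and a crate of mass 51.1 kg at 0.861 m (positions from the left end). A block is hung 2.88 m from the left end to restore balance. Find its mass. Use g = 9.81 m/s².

Sum moments about the pivot (at 1.69 m from the left end) (the support reaction has zero arm there).
Potted plant: 3.76 × 9.81 = 36.89 N down at 2.23 m → arm 0.54 m, τ = 36.89 × 0.54 = 19.92 N·m clockwise.
Crate: 51.1 × 9.81 = 501.3 N down at 0.861 m → arm 0.829 m, τ = 501.3 × 0.829 = 415.6 N·m counterclockwise.
Net moment of known loads = 395.7 N·m counterclockwise.
An unknown mass m at 2.88 m has arm 1.19 m; its moment is m·g·1.19 clockwise.
Στ = 0 ⇒ m × 9.81 × 1.19 = 395.7 ⇒ m = 395.7 / (9.81 × 1.19) = 33.9 kg.

m ≈ 33.9 kg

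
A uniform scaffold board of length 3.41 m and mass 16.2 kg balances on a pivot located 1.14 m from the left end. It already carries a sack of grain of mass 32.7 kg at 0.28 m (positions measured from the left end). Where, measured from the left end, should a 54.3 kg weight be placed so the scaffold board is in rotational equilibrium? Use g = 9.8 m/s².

Taking torques about the pivot (at 1.14 m from the left end):
Beam weight: 16.2 × 9.8 = 158.8 N down at 1.705 m → arm 0.565 m, τ = 158.8 × 0.565 = 89.72 N·m clockwise.
Sack of grain: 32.7 × 9.8 = 320.5 N down at 0.28 m → arm 0.86 m, τ = 320.5 × 0.86 = 275.6 N·m counterclockwise.
Net moment of existing loads = 185.9 N·m counterclockwise.
The weight weighs 54.3 × 9.8 = 532.1 N and must supply an equal clockwise moment, so its lever arm about the pivot is 185.9 / 532.1 = 0.349 m.
That puts it at 1.14 + 0.349 = 1.49 m from the left end.

x ≈ 1.49 m from the left end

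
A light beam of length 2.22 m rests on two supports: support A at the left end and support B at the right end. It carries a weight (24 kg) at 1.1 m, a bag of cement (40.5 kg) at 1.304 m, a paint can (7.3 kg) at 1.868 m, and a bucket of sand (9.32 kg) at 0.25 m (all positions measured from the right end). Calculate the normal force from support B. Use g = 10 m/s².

Take moments about support A.
Weight: 24 × 10 = 240 N down at 1.1 m → arm 1.12 m, τ = 240 × 1.12 = 268.8 N·m clockwise.
Bag of cement: 40.5 × 10 = 405 N down at 1.304 m → arm 0.916 m, τ = 405 × 0.916 = 371 N·m clockwise.
Paint can: 7.3 × 10 = 73 N down at 1.868 m → arm 0.352 m, τ = 73 × 0.352 = 25.7 N·m clockwise.
Bucket of sand: 9.32 × 10 = 93.2 N down at 0.25 m → arm 1.97 m, τ = 93.2 × 1.97 = 183.6 N·m clockwise.
Net load moment about support A = 849.1 N·m clockwise.
Reaction R at support B is upward at 0 m, arm 2.22 m → moment R × 2.22 counterclockwise.
Balancing moments: R × 2.22 = 849.1, giving R = 382 N.

R_B ≈ 382 N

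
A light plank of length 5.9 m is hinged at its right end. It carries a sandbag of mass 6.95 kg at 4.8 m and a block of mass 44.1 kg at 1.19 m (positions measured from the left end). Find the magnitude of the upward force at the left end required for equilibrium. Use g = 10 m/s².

F ≈ 365 N

Choose the right end as the axis so the unknown pivot reaction has zero arm there.
Sandbag: 6.95 × 10 = 69.5 N down at 4.8 m → arm 1.1 m, τ = 69.5 × 1.1 = 76.45 N·m counterclockwise.
Block: 44.1 × 10 = 441 N down at 1.19 m → arm 4.71 m, τ = 441 × 4.71 = 2077 N·m counterclockwise.
Net moment of the loads = 2153 N·m counterclockwise.
The upward force F acts at the left end, arm 5.9 m, giving F × 5.9 clockwise.
Balancing moments: F × 5.9 = 2153, giving F = 2153 / 5.9 = 365 N.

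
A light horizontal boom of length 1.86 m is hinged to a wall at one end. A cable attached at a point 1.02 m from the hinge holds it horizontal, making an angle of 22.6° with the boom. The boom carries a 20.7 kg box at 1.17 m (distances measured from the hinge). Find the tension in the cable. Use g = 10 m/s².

T ≈ 618 N

Sum moments about the hinge (the unknown hinge reaction has zero arm there).
Box: 20.7 × 10 = 207 N down at 1.17 m → arm 1.17 m, τ = 207 × 1.17 = 242.2 N·m clockwise.
Total clockwise load moment = 242.2 N·m.
The cable tension T acts at 1.02 m; only its component perpendicular to the boom, T sinθ, produces torque. sin 22.6° = 0.3843.
Balancing moments: T × 1.02 × 0.3843 = 242.2, giving T = 242.2 / 0.392 = 618 N.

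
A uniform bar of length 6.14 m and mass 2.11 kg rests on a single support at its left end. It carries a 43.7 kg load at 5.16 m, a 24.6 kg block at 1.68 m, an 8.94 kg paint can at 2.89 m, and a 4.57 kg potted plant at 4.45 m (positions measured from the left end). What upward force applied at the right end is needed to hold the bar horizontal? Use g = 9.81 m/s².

F ≈ 510 N

About the left end:
Beam weight: 2.11 × 9.81 = 20.7 N down at 3.07 m → arm 3.07 m, τ = 20.7 × 3.07 = 63.55 N·m clockwise.
Load: 43.7 × 9.81 = 428.7 N down at 5.16 m → arm 5.16 m, τ = 428.7 × 5.16 = 2212 N·m clockwise.
Block: 24.6 × 9.81 = 241.3 N down at 1.68 m → arm 1.68 m, τ = 241.3 × 1.68 = 405.4 N·m clockwise.
Paint can: 8.94 × 9.81 = 87.7 N down at 2.89 m → arm 2.89 m, τ = 87.7 × 2.89 = 253.5 N·m clockwise.
Potted plant: 4.57 × 9.81 = 44.83 N down at 4.45 m → arm 4.45 m, τ = 44.83 × 4.45 = 199.5 N·m clockwise.
Net moment of the loads = 3134 N·m clockwise.
The upward force F acts at the right end, arm 6.14 m, giving F × 6.14 counterclockwise.
Setting net torque to zero: F × 6.14 = 3134 → F = 3134 / 6.14 = 510 N.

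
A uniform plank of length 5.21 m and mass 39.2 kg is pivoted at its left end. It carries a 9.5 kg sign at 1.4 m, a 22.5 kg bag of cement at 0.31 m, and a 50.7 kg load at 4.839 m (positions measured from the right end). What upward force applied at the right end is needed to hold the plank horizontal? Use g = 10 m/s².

Taking torques about the left end:
Beam weight: 39.2 × 10 = 392 N down at 2.605 m → arm 2.605 m, τ = 392 × 2.605 = 1021 N·m clockwise.
Sign: 9.5 × 10 = 95 N down at 1.4 m → arm 3.81 m, τ = 95 × 3.81 = 361.9 N·m clockwise.
Bag of cement: 22.5 × 10 = 225 N down at 0.31 m → arm 4.9 m, τ = 225 × 4.9 = 1102 N·m clockwise.
Load: 50.7 × 10 = 507 N down at 4.839 m → arm 0.371 m, τ = 507 × 0.371 = 188.1 N·m clockwise.
Net moment of the loads = 2673 N·m clockwise.
The upward force F acts at the right end, arm 5.21 m, giving F × 5.21 counterclockwise.
Setting net torque to zero: F × 5.21 = 2673 → F = 2673 / 5.21 = 513 N.

F ≈ 513 N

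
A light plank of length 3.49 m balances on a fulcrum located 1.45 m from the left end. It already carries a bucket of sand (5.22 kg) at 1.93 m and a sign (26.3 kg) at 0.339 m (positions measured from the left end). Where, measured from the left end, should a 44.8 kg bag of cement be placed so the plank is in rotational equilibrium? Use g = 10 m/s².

x ≈ 2.05 m from the left end

Choose the fulcrum (at 1.45 m from the left end) as the axis so the support reaction has zero arm there.
Bucket of sand: 5.22 × 10 = 52.2 N down at 1.93 m → arm 0.48 m, τ = 52.2 × 0.48 = 25.06 N·m clockwise.
Sign: 26.3 × 10 = 263 N down at 0.339 m → arm 1.111 m, τ = 263 × 1.111 = 292.2 N·m counterclockwise.
Net moment of existing loads = 267.1 N·m counterclockwise.
The bag of cement weighs 44.8 × 10 = 448 N and must supply an equal clockwise moment, so its lever arm about the fulcrum is 267.1 / 448 = 0.596 m.
That puts it at 1.45 + 0.596 = 2.05 m from the left end.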